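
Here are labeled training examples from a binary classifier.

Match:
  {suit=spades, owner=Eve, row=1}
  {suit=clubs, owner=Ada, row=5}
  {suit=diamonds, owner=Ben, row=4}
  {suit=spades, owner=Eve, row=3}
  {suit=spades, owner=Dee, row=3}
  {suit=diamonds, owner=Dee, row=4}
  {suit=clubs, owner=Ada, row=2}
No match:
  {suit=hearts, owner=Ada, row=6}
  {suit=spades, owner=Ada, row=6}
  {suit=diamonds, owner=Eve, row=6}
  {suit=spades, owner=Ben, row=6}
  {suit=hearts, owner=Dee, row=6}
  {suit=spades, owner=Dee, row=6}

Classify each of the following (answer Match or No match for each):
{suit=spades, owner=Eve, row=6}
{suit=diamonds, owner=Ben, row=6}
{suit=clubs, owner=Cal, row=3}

No match, No match, Match

'Match' ⟺ row ≤ 5.
{suit=spades, owner=Eve, row=6}: No match (row = 6). {suit=diamonds, owner=Ben, row=6}: No match (row = 6). {suit=clubs, owner=Cal, row=3}: Match (row = 3).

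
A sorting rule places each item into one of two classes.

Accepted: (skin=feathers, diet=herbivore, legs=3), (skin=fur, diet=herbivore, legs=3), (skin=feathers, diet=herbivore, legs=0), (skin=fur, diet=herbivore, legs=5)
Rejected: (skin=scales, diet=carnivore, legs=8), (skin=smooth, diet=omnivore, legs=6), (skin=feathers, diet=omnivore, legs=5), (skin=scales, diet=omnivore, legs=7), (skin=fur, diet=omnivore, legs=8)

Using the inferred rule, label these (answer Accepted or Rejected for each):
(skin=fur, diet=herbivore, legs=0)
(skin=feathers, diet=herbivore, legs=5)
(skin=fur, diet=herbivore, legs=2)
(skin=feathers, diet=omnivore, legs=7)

Accepted, Accepted, Accepted, Rejected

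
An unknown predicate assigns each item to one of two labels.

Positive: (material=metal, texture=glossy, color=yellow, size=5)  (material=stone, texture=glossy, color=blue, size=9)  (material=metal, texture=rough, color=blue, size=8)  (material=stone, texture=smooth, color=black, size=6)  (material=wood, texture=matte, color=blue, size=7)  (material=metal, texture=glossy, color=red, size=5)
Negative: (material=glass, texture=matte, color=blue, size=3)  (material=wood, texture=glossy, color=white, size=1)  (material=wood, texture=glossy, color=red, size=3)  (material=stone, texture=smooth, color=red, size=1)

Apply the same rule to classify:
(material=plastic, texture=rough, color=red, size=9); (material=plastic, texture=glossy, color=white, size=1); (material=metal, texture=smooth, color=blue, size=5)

Positive, Negative, Positive

The distinguishing property — size ≥ 5 — holds for all the 'Positive' cases and none of the 'Negative' cases.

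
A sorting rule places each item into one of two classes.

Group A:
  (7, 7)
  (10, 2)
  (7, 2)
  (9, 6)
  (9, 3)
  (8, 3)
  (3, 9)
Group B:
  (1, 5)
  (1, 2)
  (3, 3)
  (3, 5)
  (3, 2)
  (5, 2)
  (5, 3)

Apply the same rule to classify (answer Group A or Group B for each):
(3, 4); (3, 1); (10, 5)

One predicate separates the groups cleanly: sum ≥ 9.
(3, 4) → 3+4 = 7 → Group B. (3, 1) → 3+1 = 4 → Group B. (10, 5) → 10+5 = 15 → Group A.

Group B, Group B, Group A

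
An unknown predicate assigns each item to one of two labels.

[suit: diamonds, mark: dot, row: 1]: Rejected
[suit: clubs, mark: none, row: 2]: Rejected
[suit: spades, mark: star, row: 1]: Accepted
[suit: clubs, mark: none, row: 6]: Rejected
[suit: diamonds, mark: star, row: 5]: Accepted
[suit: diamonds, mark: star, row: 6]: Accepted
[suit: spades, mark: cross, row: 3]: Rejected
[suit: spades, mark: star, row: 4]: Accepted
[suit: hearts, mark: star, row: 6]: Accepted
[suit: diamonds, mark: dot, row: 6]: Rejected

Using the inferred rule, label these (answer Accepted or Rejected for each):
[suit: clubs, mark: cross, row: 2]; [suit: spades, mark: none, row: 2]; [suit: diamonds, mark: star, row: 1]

Rejected, Rejected, Accepted

Comparing the two groups points to one rule — mark is star.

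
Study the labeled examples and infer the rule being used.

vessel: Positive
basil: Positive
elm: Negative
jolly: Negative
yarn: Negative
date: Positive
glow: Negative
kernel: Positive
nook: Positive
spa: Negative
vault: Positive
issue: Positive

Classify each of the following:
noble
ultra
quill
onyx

Positive, Positive, Positive, Negative

The pattern is that an item is 'Positive' exactly when: has ≥ 2 vowels.
noble → 2 vowels → Positive.
ultra → 2 vowels → Positive.
quill → 2 vowels → Positive.
onyx → 1 vowel → Negative.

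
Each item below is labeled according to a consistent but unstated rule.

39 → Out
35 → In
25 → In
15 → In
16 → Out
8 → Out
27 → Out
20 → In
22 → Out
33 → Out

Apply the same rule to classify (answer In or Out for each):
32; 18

Out, Out

The rule appears to be: multiple of 5.
32 → 32 = 5·6 + 2 → Out. 18 → 18 = 5·3 + 3 → Out.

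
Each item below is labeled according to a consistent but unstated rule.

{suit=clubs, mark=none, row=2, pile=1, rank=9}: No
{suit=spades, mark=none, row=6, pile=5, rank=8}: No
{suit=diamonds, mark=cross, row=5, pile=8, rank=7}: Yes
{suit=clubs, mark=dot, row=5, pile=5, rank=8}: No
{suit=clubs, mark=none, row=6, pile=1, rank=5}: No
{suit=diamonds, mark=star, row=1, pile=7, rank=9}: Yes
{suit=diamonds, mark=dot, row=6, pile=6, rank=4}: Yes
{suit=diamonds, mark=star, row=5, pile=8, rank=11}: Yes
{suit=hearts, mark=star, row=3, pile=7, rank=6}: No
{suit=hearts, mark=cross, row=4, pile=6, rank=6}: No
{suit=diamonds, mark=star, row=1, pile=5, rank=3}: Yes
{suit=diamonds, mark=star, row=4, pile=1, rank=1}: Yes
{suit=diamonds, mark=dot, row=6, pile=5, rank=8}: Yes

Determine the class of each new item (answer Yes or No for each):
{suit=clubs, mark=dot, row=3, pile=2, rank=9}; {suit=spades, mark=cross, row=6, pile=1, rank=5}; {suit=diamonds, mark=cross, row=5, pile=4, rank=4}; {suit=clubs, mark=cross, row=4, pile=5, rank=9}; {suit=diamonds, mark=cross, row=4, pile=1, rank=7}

The simplest hypothesis consistent with all the labels is: suit is diamonds.
{suit=clubs, mark=dot, row=3, pile=2, rank=9} → suit is clubs → No. {suit=spades, mark=cross, row=6, pile=1, rank=5} → suit is spades → No. {suit=diamonds, mark=cross, row=5, pile=4, rank=4} → suit is diamonds → Yes. {suit=clubs, mark=cross, row=4, pile=5, rank=9} → suit is clubs → No. {suit=diamonds, mark=cross, row=4, pile=1, rank=7} → suit is diamonds → Yes.

No, No, Yes, No, Yes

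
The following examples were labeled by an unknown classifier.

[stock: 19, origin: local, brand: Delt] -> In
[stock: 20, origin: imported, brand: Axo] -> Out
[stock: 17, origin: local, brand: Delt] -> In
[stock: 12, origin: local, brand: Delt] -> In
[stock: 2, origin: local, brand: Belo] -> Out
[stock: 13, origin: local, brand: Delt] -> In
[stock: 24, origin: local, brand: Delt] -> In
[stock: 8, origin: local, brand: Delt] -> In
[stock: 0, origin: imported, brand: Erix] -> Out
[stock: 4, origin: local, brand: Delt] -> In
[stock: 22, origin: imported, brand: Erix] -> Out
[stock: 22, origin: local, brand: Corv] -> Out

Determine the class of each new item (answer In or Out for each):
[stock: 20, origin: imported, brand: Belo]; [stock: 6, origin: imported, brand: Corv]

The rule appears to be: brand is Delt.
[stock: 20, origin: imported, brand: Belo]: Out (brand is Belo). [stock: 6, origin: imported, brand: Corv]: Out (brand is Corv).

Out, Out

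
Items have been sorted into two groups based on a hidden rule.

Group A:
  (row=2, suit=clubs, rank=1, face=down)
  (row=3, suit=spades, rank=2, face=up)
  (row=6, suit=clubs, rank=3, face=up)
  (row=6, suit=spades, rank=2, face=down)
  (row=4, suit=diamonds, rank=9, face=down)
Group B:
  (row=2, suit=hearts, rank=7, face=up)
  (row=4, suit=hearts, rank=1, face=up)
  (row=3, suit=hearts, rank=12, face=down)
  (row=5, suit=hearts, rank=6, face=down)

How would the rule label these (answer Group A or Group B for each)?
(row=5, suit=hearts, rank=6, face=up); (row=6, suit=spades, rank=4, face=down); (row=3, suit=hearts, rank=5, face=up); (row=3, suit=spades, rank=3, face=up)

A rule that fits every label: suit is not hearts — true of each 'Group A' example, false of each 'Group B' one.
(row=5, suit=hearts, rank=6, face=up): Group B (suit is hearts). (row=6, suit=spades, rank=4, face=down): Group A (suit is spades). (row=3, suit=hearts, rank=5, face=up): Group B (suit is hearts). (row=3, suit=spades, rank=3, face=up): Group A (suit is spades).

Group B, Group A, Group B, Group A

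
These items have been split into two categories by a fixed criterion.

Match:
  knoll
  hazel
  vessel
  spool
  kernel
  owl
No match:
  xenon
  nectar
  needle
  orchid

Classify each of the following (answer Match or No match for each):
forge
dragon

No match, No match

Looking at the examples, the only property every 'Match' case has and every 'No match' case lacks is: ends with 'l'.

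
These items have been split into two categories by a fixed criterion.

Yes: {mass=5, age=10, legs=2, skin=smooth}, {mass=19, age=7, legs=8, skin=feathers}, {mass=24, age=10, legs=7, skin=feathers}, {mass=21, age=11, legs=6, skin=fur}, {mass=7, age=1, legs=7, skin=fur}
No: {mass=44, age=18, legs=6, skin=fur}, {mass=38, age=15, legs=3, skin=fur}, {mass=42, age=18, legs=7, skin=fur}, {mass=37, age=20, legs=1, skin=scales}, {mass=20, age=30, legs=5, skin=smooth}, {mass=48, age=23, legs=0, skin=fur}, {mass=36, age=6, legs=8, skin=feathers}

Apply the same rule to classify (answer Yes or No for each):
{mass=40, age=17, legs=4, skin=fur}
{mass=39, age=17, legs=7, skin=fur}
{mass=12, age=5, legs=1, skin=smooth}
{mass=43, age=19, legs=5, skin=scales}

The simplest hypothesis consistent with all the labels is: mass ≤ 24 AND age ≤ 11.
No: {mass=40, age=17, legs=4, skin=fur}, since mass = 40, age = 17.
No: {mass=39, age=17, legs=7, skin=fur}, since mass = 39, age = 17.
Yes: {mass=12, age=5, legs=1, skin=smooth}, since mass = 12, age = 5.
No: {mass=43, age=19, legs=5, skin=scales}, since mass = 43, age = 19.

No, No, Yes, No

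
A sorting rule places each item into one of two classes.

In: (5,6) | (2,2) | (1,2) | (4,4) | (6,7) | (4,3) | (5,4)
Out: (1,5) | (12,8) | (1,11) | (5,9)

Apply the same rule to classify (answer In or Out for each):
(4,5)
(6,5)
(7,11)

In, In, Out

The distinguishing property — |first − second| ≤ 1 — holds for all the 'In' cases and none of the 'Out' cases.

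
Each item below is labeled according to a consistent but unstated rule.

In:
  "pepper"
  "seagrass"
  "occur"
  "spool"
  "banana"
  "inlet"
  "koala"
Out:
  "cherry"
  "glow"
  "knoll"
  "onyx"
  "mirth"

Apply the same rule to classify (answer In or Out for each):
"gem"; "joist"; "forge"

Out, In, In

A rule that fits every label: has ≥ 2 vowels — true of each 'In' example, false of each 'Out' one.
"gem": 1 vowel — does not fit, so Out. "joist": 2 vowels — has this property, so In. "forge": 2 vowels — has this property, so In.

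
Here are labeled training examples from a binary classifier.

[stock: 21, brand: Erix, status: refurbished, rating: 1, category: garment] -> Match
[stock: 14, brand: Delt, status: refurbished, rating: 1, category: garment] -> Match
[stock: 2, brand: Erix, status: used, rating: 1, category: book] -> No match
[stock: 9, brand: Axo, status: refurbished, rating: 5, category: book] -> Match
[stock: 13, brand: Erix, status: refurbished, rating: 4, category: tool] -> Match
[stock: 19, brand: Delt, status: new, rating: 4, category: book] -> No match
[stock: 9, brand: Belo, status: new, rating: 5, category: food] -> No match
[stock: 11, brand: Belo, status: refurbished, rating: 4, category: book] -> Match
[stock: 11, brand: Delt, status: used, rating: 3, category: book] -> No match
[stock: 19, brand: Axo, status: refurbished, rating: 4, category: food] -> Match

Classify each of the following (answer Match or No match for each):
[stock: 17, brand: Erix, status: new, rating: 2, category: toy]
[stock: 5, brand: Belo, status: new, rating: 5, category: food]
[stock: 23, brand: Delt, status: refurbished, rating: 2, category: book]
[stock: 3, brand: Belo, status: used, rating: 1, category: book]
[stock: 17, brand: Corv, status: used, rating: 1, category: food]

No match, No match, Match, No match, No match

Checking candidate rules against both groups, what survives is: status is refurbished.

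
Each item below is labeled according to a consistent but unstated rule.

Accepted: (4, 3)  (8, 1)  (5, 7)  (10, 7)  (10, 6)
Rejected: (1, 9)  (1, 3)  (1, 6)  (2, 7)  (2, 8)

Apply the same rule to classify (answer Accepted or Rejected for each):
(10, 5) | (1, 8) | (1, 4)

Accepted, Rejected, Rejected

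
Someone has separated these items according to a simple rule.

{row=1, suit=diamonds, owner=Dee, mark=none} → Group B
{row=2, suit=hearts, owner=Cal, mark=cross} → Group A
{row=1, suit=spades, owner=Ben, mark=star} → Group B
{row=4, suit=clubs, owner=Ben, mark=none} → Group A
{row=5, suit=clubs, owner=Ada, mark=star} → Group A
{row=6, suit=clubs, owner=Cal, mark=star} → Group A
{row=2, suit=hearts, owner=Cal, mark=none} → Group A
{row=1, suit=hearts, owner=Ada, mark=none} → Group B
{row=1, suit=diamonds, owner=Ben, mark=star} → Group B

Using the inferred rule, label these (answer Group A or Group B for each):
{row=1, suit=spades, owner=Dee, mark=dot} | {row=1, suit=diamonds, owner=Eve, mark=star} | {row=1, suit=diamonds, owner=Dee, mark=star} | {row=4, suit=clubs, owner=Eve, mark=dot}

The common property of the 'Group A' items is: row ≥ 2. No 'Group B' item has it.

Group B, Group B, Group B, Group A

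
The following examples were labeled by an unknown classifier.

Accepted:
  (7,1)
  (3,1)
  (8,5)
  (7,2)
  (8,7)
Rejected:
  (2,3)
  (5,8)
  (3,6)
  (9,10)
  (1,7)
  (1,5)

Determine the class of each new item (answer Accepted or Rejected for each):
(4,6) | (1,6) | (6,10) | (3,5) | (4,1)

Rejected, Rejected, Rejected, Rejected, Accepted

The distinguishing property — first > second — holds for all the 'Accepted' cases and none of the 'Rejected' cases.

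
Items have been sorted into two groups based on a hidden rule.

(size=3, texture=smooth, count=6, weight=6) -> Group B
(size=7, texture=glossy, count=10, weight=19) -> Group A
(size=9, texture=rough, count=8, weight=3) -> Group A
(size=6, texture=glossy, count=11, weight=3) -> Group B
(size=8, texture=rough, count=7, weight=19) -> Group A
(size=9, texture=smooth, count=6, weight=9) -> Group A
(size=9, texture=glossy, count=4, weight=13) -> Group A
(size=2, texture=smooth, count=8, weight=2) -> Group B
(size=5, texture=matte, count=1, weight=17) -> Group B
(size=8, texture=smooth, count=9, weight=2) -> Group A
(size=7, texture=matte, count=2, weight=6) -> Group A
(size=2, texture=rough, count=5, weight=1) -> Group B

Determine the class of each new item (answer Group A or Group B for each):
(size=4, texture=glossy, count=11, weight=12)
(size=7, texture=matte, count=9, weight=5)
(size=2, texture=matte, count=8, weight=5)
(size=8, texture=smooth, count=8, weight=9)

Group B, Group A, Group B, Group A

Rule: size ≥ 7. This holds for each 'Group A' example and fails for each 'Group B' one.
(size=4, texture=glossy, count=11, weight=12) — size = 4, hence Group B. (size=7, texture=matte, count=9, weight=5) — size = 7, hence Group A. (size=2, texture=matte, count=8, weight=5) — size = 2, hence Group B. (size=8, texture=smooth, count=8, weight=9) — size = 8, hence Group A.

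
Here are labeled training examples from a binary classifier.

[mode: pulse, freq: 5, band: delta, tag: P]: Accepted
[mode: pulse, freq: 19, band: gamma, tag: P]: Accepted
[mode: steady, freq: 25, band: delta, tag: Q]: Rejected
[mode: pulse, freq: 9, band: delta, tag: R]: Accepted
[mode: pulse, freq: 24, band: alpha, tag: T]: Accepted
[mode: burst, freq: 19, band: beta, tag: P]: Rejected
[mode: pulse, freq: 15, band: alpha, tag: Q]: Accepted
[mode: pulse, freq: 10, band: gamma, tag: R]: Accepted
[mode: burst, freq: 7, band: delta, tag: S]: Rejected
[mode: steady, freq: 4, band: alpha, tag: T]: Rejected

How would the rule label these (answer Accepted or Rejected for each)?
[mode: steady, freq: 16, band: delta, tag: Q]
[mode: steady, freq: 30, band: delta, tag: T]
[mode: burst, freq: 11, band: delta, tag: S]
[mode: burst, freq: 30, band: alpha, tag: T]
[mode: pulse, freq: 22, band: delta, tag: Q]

The distinguishing property — mode is pulse — holds for all the 'Accepted' cases and none of the 'Rejected' cases.
[mode: steady, freq: 16, band: delta, tag: Q]: Rejected (mode is steady).
[mode: steady, freq: 30, band: delta, tag: T]: Rejected (mode is steady).
[mode: burst, freq: 11, band: delta, tag: S]: Rejected (mode is burst).
[mode: burst, freq: 30, band: alpha, tag: T]: Rejected (mode is burst).
[mode: pulse, freq: 22, band: delta, tag: Q]: Accepted (mode is pulse).

Rejected, Rejected, Rejected, Rejected, Accepted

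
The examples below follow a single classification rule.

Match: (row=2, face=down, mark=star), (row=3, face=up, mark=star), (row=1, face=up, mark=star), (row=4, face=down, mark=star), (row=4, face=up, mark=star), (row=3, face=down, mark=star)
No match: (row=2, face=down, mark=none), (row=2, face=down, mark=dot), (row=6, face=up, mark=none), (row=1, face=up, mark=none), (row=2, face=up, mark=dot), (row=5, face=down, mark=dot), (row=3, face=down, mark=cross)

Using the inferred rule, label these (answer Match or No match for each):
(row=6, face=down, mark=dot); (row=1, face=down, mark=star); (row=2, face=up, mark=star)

No match, Match, Match

The simplest hypothesis consistent with all the labels is: mark is star.
(row=6, face=down, mark=dot): mark is dot — does not satisfy this, so No match.
(row=1, face=down, mark=star): mark is star — satisfies this, so Match.
(row=2, face=up, mark=star): mark is star — satisfies this, so Match.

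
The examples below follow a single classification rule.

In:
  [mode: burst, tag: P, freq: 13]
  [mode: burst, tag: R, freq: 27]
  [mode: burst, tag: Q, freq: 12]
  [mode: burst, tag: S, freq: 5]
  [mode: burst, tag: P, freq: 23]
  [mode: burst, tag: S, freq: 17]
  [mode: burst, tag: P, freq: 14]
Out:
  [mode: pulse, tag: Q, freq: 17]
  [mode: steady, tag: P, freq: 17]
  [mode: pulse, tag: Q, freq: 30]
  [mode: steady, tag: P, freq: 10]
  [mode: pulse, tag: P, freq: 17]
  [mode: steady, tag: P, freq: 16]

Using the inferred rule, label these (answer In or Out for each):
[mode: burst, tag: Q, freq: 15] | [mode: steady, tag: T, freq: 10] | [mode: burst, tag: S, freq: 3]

In, Out, In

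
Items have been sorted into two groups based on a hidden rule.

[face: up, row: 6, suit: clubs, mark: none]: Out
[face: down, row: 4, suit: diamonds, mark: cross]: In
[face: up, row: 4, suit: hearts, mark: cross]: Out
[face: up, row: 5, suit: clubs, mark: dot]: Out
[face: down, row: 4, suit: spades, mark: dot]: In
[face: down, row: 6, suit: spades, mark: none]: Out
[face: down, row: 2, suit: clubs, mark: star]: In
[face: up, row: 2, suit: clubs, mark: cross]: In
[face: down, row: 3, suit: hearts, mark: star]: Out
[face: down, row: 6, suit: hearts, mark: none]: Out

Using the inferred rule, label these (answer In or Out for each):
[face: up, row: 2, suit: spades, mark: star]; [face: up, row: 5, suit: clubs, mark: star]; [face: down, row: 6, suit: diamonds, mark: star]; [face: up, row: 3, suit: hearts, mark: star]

The classifier is using: suit is not hearts AND row ≤ 4.
In: [face: up, row: 2, suit: spades, mark: star], since suit is spades, row = 2.
Out: [face: up, row: 5, suit: clubs, mark: star], since suit is clubs, row = 5.
Out: [face: down, row: 6, suit: diamonds, mark: star], since suit is diamonds, row = 6.
Out: [face: up, row: 3, suit: hearts, mark: star], since suit is hearts, row = 3.

In, Out, Out, Out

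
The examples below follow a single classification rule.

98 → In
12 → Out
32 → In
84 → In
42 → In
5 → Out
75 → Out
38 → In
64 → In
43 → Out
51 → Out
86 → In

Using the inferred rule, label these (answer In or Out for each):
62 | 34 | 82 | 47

In, In, In, Out

A rule that fits every label: even AND at least 32 — true of each 'In' example, false of each 'Out' one.
62 → 62 is even, 62 ≥ 32 → In.
34 → 34 is even, 34 ≥ 32 → In.
82 → 82 is even, 82 ≥ 32 → In.
47 → 47 is odd, 47 ≥ 32 → Out.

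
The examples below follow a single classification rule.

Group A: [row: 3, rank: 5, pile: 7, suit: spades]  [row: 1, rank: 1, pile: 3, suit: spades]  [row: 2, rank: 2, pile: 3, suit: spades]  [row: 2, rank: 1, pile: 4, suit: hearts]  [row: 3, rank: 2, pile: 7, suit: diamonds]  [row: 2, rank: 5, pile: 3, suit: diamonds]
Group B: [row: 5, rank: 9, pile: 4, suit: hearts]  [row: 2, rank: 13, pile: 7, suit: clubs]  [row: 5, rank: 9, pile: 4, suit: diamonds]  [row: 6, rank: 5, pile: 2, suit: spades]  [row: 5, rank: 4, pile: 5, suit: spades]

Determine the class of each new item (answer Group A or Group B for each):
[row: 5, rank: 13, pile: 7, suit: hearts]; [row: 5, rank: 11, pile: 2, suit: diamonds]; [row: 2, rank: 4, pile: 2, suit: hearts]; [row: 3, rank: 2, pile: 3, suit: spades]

'Group A' ⟺ rank ≤ 5 AND row ≤ 3.

Group B, Group B, Group A, Group A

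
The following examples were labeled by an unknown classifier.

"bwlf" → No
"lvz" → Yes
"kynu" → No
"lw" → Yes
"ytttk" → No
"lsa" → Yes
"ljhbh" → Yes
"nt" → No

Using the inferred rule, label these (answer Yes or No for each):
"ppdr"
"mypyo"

Looking at the examples, the only property every 'Yes' case has and every 'No' case lacks is: starts with 'l'.
No: "ppdr", since starts with 'p'. No: "mypyo", since starts with 'm'.

No, No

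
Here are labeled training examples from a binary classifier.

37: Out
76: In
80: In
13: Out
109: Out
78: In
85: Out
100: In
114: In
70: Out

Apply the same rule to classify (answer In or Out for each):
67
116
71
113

Out, In, Out, Out

The classifier is using: even AND at least 76.
67: 67 is odd, 67 < 76 — lacks this property, so Out.
116: 116 is even, 116 ≥ 76 — passes, so In.
71: 71 is odd, 71 < 76 — lacks this property, so Out.
113: 113 is odd, 113 ≥ 76 — lacks this property, so Out.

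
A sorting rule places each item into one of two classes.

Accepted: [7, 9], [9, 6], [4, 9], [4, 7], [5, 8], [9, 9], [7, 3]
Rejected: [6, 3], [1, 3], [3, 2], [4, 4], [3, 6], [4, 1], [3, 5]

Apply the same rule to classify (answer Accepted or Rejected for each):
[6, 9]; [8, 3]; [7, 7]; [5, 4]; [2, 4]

Accepted, Accepted, Accepted, Rejected, Rejected

The simplest hypothesis consistent with all the labels is: sum ≥ 10.
[6, 9]: 6+9 = 15, satisfies this → Accepted. [8, 3]: 8+3 = 11, satisfies this → Accepted. [7, 7]: 7+7 = 14, satisfies this → Accepted. [5, 4]: 5+4 = 9, fails this test → Rejected. [2, 4]: 2+4 = 6, fails this test → Rejected.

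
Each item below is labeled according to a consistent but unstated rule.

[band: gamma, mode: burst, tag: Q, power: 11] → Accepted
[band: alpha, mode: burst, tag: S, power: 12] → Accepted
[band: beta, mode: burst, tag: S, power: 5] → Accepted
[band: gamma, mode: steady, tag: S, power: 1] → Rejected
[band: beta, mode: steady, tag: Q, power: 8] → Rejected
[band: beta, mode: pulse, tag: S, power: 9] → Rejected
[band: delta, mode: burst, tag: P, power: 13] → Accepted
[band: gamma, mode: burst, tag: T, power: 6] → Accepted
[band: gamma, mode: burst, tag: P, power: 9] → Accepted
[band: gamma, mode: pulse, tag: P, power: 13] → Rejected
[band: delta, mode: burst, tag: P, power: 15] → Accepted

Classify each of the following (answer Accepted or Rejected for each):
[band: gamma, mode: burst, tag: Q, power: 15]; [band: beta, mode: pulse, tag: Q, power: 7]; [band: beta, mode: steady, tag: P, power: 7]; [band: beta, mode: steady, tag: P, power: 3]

Accepted, Rejected, Rejected, Rejected

One predicate separates the groups cleanly: mode is burst.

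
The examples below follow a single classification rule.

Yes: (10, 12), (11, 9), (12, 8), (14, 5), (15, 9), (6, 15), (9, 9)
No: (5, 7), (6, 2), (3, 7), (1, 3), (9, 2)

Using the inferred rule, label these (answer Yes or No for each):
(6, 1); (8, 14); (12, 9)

No, Yes, Yes

Every 'Yes' example satisfies: sum ≥ 18. None of the 'No' examples do.
(6, 1) → 6+1 = 7 → No. (8, 14) → 8+14 = 22 → Yes. (12, 9) → 12+9 = 21 → Yes.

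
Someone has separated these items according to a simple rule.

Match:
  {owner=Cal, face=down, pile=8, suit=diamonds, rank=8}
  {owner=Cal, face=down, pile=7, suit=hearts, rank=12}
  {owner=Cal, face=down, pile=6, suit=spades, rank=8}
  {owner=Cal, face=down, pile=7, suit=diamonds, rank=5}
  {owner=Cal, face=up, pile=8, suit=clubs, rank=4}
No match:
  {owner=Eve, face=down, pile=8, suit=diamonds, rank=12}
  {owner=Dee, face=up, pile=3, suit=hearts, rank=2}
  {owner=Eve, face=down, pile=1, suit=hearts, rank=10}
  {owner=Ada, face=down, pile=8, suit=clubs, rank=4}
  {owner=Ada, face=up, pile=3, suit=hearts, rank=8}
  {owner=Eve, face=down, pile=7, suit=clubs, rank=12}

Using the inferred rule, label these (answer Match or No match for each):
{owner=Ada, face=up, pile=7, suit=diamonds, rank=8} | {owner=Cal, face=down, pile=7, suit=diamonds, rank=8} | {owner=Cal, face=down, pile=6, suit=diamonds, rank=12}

No match, Match, Match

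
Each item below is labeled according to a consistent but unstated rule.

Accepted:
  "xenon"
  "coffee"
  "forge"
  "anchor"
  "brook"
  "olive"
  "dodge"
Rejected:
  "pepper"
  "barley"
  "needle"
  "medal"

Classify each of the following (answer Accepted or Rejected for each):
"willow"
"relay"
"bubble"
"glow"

All 'Accepted' examples share one property — contains 'o' — and every 'Rejected' example lacks it.
"willow": has 'o', qualifies → Accepted.
"relay": no 'o', fails this test → Rejected.
"bubble": no 'o', fails this test → Rejected.
"glow": has 'o', qualifies → Accepted.

Accepted, Rejected, Rejected, Accepted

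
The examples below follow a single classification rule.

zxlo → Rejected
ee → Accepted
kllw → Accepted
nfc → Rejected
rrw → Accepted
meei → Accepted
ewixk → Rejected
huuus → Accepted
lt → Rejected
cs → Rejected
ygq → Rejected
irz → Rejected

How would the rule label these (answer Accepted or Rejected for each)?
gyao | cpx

Rejected, Rejected

All 'Accepted' examples share one property — has a double letter — and every 'Rejected' example lacks it.
gyao: no doubled letter, does not satisfy this → Rejected. cpx: no doubled letter, does not satisfy this → Rejected.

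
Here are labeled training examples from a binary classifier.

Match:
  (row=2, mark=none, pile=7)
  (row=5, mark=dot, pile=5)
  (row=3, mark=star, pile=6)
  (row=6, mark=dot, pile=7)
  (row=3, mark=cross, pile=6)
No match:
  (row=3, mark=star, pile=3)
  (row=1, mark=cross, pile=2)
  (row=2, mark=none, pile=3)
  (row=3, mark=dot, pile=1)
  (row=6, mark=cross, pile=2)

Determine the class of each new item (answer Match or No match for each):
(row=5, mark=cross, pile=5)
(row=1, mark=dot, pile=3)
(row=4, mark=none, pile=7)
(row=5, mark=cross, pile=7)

The simplest hypothesis consistent with all the labels is: pile ≥ 5.

Match, No match, Match, Match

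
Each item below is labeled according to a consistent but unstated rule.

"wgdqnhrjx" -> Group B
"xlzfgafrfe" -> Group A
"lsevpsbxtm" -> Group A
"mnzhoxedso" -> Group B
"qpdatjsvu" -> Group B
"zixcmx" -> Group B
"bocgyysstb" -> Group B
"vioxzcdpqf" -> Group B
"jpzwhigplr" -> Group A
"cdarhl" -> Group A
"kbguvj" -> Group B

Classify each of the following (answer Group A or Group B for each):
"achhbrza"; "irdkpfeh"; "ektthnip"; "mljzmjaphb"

Group B, Group B, Group B, Group A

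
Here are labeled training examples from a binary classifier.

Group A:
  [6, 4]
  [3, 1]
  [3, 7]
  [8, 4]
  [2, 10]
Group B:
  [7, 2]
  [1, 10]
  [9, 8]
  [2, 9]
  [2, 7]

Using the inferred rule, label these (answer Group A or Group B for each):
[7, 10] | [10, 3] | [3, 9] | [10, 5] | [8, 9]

Group B, Group B, Group A, Group B, Group B

The common property of the 'Group A' items is: sum is even. No 'Group B' item has it.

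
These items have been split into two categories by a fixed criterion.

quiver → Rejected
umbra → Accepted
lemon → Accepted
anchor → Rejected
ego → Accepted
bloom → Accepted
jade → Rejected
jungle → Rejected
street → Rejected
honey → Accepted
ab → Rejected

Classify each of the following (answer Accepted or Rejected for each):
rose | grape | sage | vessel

Rejected, Accepted, Rejected, Rejected

Looking at the examples, the only property every 'Accepted' case has and every 'Rejected' case lacks is: odd length.
rose — length 4, hence Rejected.
grape — length 5, hence Accepted.
sage — length 4, hence Rejected.
vessel — length 6, hence Rejected.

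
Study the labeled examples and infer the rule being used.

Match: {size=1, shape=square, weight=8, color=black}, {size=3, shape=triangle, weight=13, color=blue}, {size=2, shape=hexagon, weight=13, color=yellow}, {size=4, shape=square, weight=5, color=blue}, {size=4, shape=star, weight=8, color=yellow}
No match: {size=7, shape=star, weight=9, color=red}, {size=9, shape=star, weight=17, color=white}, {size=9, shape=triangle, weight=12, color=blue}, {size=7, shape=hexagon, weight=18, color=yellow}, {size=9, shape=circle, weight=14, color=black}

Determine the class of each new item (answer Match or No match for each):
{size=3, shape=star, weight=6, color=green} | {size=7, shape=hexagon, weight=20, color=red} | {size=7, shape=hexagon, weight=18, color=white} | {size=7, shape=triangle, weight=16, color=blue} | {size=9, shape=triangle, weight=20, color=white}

Match, No match, No match, No match, No match

The rule appears to be: size ≤ 4.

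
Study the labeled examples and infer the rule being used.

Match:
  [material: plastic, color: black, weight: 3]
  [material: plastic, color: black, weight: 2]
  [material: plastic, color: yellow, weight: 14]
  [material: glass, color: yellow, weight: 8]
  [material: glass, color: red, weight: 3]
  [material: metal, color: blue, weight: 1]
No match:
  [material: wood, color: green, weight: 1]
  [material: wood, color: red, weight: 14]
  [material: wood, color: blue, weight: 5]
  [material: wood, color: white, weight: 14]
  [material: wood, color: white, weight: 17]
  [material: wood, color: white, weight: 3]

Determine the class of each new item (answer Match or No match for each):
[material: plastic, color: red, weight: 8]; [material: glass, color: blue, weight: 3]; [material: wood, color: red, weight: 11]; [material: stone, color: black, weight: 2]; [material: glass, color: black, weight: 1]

The common property of the 'Match' items is: material is not wood. No 'No match' item has it.
Match: [material: plastic, color: red, weight: 8], since material is plastic. Match: [material: glass, color: blue, weight: 3], since material is glass. No match: [material: wood, color: red, weight: 11], since material is wood. Match: [material: stone, color: black, weight: 2], since material is stone. Match: [material: glass, color: black, weight: 1], since material is glass.

Match, Match, No match, Match, Match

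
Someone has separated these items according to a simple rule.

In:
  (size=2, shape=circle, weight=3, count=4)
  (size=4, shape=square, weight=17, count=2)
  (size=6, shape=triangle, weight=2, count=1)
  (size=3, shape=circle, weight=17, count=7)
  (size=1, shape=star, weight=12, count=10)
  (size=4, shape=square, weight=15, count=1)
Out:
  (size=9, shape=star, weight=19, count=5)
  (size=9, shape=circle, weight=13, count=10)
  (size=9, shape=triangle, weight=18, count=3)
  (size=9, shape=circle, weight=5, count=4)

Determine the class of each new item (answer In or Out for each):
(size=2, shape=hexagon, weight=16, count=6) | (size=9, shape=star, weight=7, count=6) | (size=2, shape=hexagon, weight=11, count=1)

In, Out, In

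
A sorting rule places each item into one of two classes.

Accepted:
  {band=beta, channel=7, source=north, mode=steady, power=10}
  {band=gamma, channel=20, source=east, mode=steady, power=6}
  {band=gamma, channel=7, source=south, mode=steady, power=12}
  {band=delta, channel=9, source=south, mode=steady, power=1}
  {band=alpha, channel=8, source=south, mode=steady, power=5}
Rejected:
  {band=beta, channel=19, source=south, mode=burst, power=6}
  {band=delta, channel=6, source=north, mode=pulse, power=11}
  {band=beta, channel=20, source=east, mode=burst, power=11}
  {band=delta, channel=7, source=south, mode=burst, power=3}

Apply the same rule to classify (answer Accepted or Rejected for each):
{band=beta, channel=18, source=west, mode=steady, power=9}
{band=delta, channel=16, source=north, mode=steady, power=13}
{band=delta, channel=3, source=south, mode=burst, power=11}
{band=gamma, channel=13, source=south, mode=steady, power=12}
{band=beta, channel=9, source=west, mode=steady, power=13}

A rule that fits every label: mode is steady — true of each 'Accepted' example, false of each 'Rejected' one.

Accepted, Accepted, Rejected, Accepted, Accepted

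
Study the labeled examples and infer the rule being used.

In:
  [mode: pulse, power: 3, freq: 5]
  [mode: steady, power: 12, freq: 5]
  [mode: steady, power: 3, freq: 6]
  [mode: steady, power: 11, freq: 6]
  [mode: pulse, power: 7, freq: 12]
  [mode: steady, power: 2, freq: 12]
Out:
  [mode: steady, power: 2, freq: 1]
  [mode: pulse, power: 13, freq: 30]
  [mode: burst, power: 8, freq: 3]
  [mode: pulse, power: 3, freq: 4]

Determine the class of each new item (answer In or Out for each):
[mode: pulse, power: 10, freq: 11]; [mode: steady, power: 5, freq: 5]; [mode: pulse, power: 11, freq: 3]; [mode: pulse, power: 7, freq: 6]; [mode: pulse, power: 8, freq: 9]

The distinguishing property — freq ≥ 5 AND freq ≤ 12 — holds for all the 'In' cases and none of the 'Out' cases.

In, In, Out, In, In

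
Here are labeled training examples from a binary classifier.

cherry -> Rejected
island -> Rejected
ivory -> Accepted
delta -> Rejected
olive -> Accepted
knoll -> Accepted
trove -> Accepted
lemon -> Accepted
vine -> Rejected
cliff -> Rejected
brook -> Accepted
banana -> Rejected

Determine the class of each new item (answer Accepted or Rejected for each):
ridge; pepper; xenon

Rejected, Rejected, Accepted

A rule that fits every label: contains 'o' — true of each 'Accepted' example, false of each 'Rejected' one.
ridge: no 'o' — fails the rule, so Rejected. pepper: no 'o' — fails the rule, so Rejected. xenon: has 'o' — satisfies this, so Accepted.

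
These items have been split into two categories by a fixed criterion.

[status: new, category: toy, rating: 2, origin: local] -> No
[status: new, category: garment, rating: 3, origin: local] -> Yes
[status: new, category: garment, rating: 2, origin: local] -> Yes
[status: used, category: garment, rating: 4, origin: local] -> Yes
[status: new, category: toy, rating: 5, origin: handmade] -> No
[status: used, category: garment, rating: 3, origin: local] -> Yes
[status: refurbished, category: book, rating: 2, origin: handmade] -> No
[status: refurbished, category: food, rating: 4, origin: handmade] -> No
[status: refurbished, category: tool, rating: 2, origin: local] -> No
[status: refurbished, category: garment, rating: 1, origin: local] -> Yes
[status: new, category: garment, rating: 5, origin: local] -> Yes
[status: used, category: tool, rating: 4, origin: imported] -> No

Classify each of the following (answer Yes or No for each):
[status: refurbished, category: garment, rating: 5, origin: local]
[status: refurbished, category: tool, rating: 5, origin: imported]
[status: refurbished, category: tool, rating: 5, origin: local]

Yes, No, No

Comparing the two groups points to one rule — category is garment.
Yes: [status: refurbished, category: garment, rating: 5, origin: local], since category is garment.
No: [status: refurbished, category: tool, rating: 5, origin: imported], since category is tool.
No: [status: refurbished, category: tool, rating: 5, origin: local], since category is tool.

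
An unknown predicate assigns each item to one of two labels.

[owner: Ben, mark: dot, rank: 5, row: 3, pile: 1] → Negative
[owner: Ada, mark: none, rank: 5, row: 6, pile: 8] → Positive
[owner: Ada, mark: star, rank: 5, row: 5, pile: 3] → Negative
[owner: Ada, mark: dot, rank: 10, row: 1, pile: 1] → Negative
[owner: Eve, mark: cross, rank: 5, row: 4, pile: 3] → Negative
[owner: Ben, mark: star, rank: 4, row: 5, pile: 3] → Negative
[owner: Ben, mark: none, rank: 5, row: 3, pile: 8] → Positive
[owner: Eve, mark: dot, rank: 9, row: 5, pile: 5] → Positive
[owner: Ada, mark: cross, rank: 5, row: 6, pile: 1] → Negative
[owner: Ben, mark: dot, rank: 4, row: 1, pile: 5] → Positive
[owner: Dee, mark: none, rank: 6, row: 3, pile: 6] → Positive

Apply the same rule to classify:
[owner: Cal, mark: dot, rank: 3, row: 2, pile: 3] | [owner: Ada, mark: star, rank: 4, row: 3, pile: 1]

Negative, Negative

Rule: pile ≥ 5. This holds for each 'Positive' example and fails for each 'Negative' one.
Negative: [owner: Cal, mark: dot, rank: 3, row: 2, pile: 3], since pile = 3.
Negative: [owner: Ada, mark: star, rank: 4, row: 3, pile: 1], since pile = 1.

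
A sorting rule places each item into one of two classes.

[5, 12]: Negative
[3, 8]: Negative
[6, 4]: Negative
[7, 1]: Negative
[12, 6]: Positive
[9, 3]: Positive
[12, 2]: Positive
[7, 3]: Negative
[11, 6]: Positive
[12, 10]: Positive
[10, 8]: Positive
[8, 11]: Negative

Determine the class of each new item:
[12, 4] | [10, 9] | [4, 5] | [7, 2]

Positive, Positive, Negative, Negative

The rule appears to be: first ≥ 9.
Positive: [12, 4], since first 12. Positive: [10, 9], since first 10. Negative: [4, 5], since first 4. Negative: [7, 2], since first 7.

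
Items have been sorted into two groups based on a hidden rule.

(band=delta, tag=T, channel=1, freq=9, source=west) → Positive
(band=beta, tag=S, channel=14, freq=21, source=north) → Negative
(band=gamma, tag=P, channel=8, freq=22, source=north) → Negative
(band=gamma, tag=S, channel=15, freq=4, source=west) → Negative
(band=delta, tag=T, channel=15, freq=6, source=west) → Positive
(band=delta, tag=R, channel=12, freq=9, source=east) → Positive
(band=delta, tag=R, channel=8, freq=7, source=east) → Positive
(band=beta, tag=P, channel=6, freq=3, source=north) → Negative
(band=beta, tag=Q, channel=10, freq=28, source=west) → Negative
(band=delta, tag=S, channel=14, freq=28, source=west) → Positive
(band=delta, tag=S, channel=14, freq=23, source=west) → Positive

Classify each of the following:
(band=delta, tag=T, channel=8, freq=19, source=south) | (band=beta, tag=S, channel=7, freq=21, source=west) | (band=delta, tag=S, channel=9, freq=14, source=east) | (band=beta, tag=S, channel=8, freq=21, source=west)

Positive, Negative, Positive, Negative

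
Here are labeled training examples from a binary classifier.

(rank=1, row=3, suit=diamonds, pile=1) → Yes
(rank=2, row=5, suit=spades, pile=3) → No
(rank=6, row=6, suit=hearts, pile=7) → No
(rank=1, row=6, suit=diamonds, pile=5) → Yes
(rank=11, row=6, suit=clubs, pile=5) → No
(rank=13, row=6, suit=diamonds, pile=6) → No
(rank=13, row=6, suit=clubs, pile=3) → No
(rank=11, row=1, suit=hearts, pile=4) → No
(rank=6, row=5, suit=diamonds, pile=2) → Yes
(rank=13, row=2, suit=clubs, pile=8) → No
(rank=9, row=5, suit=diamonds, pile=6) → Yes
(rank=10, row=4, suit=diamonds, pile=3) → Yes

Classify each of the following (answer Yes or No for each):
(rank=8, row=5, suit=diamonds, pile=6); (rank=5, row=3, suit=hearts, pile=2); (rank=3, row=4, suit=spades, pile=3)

'Yes' ⟺ suit is diamonds AND rank ≤ 10.
(rank=8, row=5, suit=diamonds, pile=6) — suit is diamonds, rank = 8, hence Yes. (rank=5, row=3, suit=hearts, pile=2) — suit is hearts, rank = 5, hence No. (rank=3, row=4, suit=spades, pile=3) — suit is spades, rank = 3, hence No.

Yes, No, No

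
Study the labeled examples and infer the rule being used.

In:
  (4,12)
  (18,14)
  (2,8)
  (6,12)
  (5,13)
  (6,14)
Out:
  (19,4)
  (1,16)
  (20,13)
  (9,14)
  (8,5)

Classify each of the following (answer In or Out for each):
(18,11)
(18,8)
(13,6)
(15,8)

All 'In' examples share one property — sum is even — and every 'Out' example lacks it.
(18,11): Out (18+11 = 29). (18,8): In (18+8 = 26). (13,6): Out (13+6 = 19). (15,8): Out (15+8 = 23).

Out, In, Out, Out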